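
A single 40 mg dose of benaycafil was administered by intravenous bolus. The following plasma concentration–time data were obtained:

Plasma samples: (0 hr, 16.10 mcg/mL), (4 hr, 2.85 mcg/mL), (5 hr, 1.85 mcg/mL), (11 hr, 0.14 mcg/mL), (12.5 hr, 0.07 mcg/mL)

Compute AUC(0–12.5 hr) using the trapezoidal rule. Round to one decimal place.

AUC = 46.4 mcg/mL·hr

Trapezoidal AUC_0→12.5:
  [0→4]: (16.10+2.85)/2 × 4 = 37.9
  [4→5]: (2.85+1.85)/2 × 1 = 2.35
  [5→11]: (1.85+0.14)/2 × 6 = 5.97
  [11→12.5]: (0.14+0.07)/2 × 1.5 = 0.1575
  Sum = 46.3775 mcg/mL·hr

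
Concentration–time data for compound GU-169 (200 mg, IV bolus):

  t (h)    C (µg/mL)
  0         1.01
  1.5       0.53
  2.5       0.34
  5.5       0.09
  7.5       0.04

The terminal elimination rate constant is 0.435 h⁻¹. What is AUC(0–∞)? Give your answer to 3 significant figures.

AUC = 2.46 µg/mL·h

Trapezoidal AUC_0→7.5:
  [0→1.5]: (1.01+0.53)/2 × 1.5 = 1.155
  [1.5→2.5]: (0.53+0.34)/2 × 1 = 0.435
  [2.5→5.5]: (0.34+0.09)/2 × 3 = 0.645
  [5.5→7.5]: (0.09+0.04)/2 × 2 = 0.13
  Sum = 2.365 µg/mL·h
Extrapolated tail: C_last / k_e = 0.04 / 0.435 = 0.092
AUC_0→∞ = 2.365 + 0.092 = 2.457 µg/mL·h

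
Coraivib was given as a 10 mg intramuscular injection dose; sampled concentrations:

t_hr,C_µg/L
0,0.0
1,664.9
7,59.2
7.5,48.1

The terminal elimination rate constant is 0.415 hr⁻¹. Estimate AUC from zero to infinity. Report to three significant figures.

AUC = 2650 µg/L·hr

Trapezoidal AUC_0→7.5:
  [0→1]: (0.0+664.9)/2 × 1 = 332.45
  [1→7]: (664.9+59.2)/2 × 6 = 2172.3
  [7→7.5]: (59.2+48.1)/2 × 0.5 = 26.825
  Sum = 2531.575 µg/L·hr
Extrapolated tail: C_last / k_e = 48.1 / 0.415 = 115.904
AUC_0→∞ = 2531.575 + 115.904 = 2647.479 µg/L·hr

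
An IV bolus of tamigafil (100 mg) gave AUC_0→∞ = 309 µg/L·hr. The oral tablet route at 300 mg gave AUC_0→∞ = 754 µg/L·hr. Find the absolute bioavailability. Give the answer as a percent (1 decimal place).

F = 81.3%

F = (AUC_ev / D_ev) / (AUC_iv / D_iv)
  = (754/300) / (309/100)
  = 2.51333 / 3.09 = 0.8134
  = 81.34%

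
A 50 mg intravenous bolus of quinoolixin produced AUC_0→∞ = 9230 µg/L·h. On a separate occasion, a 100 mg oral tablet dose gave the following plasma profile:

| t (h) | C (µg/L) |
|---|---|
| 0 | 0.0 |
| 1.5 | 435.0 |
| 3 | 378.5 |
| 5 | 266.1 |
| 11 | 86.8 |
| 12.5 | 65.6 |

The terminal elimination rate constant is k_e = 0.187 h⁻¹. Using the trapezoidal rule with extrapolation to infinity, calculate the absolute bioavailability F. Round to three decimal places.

F = 0.168

Trapezoidal AUC_0→12.5 (oral tablet):
  [0→1.5]: (0.0+435.0)/2 × 1.5 = 326.25
  [1.5→3]: (435.0+378.5)/2 × 1.5 = 610.125
  [3→5]: (378.5+266.1)/2 × 2 = 644.6
  [5→11]: (266.1+86.8)/2 × 6 = 1058.7
  [11→12.5]: (86.8+65.6)/2 × 1.5 = 114.3
  Sum = 2753.975 µg/L·h
Tail: C_last/k_e = 65.6/0.187 = 350.802
AUC_0→∞ (oral tablet) = 2753.975 + 350.802 = 3104.777 µg/L·h
F = (AUC_ev/D_ev)/(AUC_iv/D_iv) = (3104.777/100)/(9230/50) = 31.04777/184.6 = 0.1682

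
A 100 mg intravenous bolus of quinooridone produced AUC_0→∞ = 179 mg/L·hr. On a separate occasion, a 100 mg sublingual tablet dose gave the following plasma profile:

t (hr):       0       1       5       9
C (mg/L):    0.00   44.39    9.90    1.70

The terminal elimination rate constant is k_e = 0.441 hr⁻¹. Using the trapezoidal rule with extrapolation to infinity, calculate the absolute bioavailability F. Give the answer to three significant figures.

F = 0.882

Trapezoidal AUC_0→9 (sublingual tablet):
  [0→1]: (0.00+44.39)/2 × 1 = 22.195
  [1→5]: (44.39+9.90)/2 × 4 = 108.58
  [5→9]: (9.90+1.70)/2 × 4 = 23.2
  Sum = 153.975 mg/L·hr
Tail: C_last/k_e = 1.70/0.441 = 3.855
AUC_0→∞ (sublingual tablet) = 153.975 + 3.855 = 157.83 mg/L·hr
F = (AUC_ev/D_ev)/(AUC_iv/D_iv) = (157.83/100)/(179/100) = 1.5783/1.79 = 0.8817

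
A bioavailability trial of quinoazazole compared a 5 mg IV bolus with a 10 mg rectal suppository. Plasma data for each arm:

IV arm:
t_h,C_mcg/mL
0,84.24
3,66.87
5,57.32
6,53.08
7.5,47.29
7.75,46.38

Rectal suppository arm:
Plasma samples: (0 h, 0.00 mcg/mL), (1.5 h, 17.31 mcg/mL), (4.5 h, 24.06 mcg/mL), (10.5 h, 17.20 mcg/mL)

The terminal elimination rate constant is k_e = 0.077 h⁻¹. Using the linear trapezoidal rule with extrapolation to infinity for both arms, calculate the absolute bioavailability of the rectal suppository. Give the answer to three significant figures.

Trapezoidal AUC_0→7.75 (IV):
  [0→3]: (84.24+66.87)/2 × 3 = 226.665
  [3→5]: (66.87+57.32)/2 × 2 = 124.19
  [5→6]: (57.32+53.08)/2 × 1 = 55.2
  [6→7.5]: (53.08+47.29)/2 × 1.5 = 75.2775
  [7.5→7.75]: (47.29+46.38)/2 × 0.25 = 11.70875
  Sum = 493.04125 mcg/mL·h
IV tail: 46.38/0.077 = 602.338; AUC_iv,0→∞ = 493.04125 + 602.338 = 1095.37925 mcg/mL·h
Trapezoidal AUC_0→10.5 (rectal suppository):
  [0→1.5]: (0.00+17.31)/2 × 1.5 = 12.9825
  [1.5→4.5]: (17.31+24.06)/2 × 3 = 62.055
  [4.5→10.5]: (24.06+17.20)/2 × 6 = 123.78
  Sum = 198.8175 mcg/mL·h
rectal suppository tail: 17.20/0.077 = 223.377; AUC_ev,0→∞ = 198.8175 + 223.377 = 422.1945 mcg/mL·h
F = (AUC_ev/D_ev)/(AUC_iv/D_iv) = (422.1945/10)/(1095.37925/5) = 42.21945/219.07585 = 0.1927

F = 0.193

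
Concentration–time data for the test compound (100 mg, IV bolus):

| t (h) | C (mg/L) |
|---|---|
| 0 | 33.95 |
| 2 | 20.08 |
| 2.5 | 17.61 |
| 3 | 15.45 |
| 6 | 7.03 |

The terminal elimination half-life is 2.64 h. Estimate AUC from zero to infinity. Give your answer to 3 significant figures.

Trapezoidal AUC_0→6:
  [0→2]: (33.95+20.08)/2 × 2 = 54.03
  [2→2.5]: (20.08+17.61)/2 × 0.5 = 9.4225
  [2.5→3]: (17.61+15.45)/2 × 0.5 = 8.265
  [3→6]: (15.45+7.03)/2 × 3 = 33.72
  Sum = 105.4375 mg/L·h
k_e = ln2 / t½ = 0.693147 / 2.64 = 0.2626 h^-1
Extrapolated tail: C_last / k_e = 7.03 / 0.2626 = 26.771
AUC_0→∞ = 105.4375 + 26.771 = 132.2085 mg/L·h

AUC = 132 mg/L·h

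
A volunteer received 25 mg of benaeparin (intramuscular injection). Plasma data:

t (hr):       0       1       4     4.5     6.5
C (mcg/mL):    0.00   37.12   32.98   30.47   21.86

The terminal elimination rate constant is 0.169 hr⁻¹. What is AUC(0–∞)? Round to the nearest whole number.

AUC = 321 mcg/mL·hr

Trapezoidal AUC_0→6.5:
  [0→1]: (0.00+37.12)/2 × 1 = 18.56
  [1→4]: (37.12+32.98)/2 × 3 = 105.15
  [4→4.5]: (32.98+30.47)/2 × 0.5 = 15.8625
  [4.5→6.5]: (30.47+21.86)/2 × 2 = 52.33
  Sum = 191.9025 mcg/mL·hr
Extrapolated tail: C_last / k_e = 21.86 / 0.169 = 129.349
AUC_0→∞ = 191.9025 + 129.349 = 321.2515 mcg/mL·hr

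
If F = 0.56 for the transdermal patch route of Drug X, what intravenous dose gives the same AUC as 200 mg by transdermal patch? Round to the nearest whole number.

Systemic exposure from an extravascular dose = F × D_ev, so the equivalent IV dose is F × D_ev.
D_iv = F × D_ev = 0.56 × 200 = 112 mg

D_iv = 112 mg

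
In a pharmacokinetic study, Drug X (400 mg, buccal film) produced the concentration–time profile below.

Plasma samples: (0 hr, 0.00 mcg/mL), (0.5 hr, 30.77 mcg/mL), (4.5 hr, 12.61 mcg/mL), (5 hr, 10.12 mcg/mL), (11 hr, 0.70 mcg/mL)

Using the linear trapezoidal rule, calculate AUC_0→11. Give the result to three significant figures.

AUC = 133 mcg/mL·hr

Trapezoidal AUC_0→11:
  [0→0.5]: (0.00+30.77)/2 × 0.5 = 7.6925
  [0.5→4.5]: (30.77+12.61)/2 × 4 = 86.76
  [4.5→5]: (12.61+10.12)/2 × 0.5 = 5.6825
  [5→11]: (10.12+0.70)/2 × 6 = 32.46
  Sum = 132.595 mcg/mL·hr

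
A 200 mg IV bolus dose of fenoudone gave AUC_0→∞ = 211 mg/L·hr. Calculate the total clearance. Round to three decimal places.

CL = Dose_iv / AUC_0→∞
   = 200 / 211 = 0.947867 L/hr

CL = 0.948 L/hr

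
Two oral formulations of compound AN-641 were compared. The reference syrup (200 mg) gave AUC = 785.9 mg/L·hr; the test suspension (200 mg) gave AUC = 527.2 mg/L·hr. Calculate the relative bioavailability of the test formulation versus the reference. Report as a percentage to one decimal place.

F_rel = (AUC_test/D_test) / (AUC_ref/D_ref)
      = (527.2/200) / (785.9/200)
      = 2.636 / 3.9295 = 0.6708 = 67.08%

F_rel = 67.1%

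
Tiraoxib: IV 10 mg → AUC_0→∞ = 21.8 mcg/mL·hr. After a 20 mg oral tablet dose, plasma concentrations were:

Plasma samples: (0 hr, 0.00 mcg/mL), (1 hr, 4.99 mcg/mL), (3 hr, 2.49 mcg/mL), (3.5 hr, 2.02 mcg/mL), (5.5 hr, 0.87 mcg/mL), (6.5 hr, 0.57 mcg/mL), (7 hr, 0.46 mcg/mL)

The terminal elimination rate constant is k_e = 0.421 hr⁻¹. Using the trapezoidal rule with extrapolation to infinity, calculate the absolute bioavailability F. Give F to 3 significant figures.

Trapezoidal AUC_0→7 (oral tablet):
  [0→1]: (0.00+4.99)/2 × 1 = 2.495
  [1→3]: (4.99+2.49)/2 × 2 = 7.48
  [3→3.5]: (2.49+2.02)/2 × 0.5 = 1.1275
  [3.5→5.5]: (2.02+0.87)/2 × 2 = 2.89
  [5.5→6.5]: (0.87+0.57)/2 × 1 = 0.72
  [6.5→7]: (0.57+0.46)/2 × 0.5 = 0.2575
  Sum = 14.97 mcg/mL·hr
Tail: C_last/k_e = 0.46/0.421 = 1.093
AUC_0→∞ (oral tablet) = 14.97 + 1.093 = 16.063 mcg/mL·hr
F = (AUC_ev/D_ev)/(AUC_iv/D_iv) = (16.063/20)/(21.8/10) = 0.80315/2.18 = 0.3684

F = 0.368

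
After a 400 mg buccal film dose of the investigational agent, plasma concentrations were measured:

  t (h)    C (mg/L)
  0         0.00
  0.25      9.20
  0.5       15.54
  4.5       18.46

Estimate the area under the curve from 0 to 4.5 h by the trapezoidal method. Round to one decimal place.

Trapezoidal AUC_0→4.5:
  [0→0.25]: (0.00+9.20)/2 × 0.25 = 1.15
  [0.25→0.5]: (9.20+15.54)/2 × 0.25 = 3.0925
  [0.5→4.5]: (15.54+18.46)/2 × 4 = 68.0
  Sum = 72.2425 mg/L·h

AUC = 72.2 mg/L·h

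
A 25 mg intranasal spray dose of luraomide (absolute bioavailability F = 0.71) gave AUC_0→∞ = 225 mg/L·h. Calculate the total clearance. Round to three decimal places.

CL = 0.079 L/h

CL = F × Dose / AUC_0→∞
   = 0.71 × 25 / 225 = 0.0788889 L/h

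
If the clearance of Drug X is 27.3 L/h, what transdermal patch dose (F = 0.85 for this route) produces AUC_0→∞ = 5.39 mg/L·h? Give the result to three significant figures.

Dose = CL × AUC_0→∞ / F
     = 27.3 × 5.39 / 0.85 = 173.114 mg

Dose = 173 mg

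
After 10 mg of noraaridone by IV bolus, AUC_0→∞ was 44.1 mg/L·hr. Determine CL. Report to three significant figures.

CL = 0.227 L/hr

CL = Dose_iv / AUC_0→∞
   = 10 / 44.1 = 0.226757 L/hr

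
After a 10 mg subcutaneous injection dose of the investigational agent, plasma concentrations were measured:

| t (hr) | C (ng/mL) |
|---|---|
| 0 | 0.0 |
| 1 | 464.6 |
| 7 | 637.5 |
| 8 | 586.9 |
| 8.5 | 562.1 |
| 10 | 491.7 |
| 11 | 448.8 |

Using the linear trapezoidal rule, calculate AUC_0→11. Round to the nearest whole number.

AUC = 5699 ng/mL·hr

Trapezoidal AUC_0→11:
  [0→1]: (0.0+464.6)/2 × 1 = 232.3
  [1→7]: (464.6+637.5)/2 × 6 = 3306.3
  [7→8]: (637.5+586.9)/2 × 1 = 612.2
  [8→8.5]: (586.9+562.1)/2 × 0.5 = 287.25
  [8.5→10]: (562.1+491.7)/2 × 1.5 = 790.35
  [10→11]: (491.7+448.8)/2 × 1 = 470.25
  Sum = 5698.65 ng/mL·hr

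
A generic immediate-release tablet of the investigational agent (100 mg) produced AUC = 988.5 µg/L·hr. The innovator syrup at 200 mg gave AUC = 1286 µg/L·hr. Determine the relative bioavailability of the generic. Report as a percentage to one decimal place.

F_rel = (AUC_test/D_test) / (AUC_ref/D_ref)
      = (988.5/100) / (1286/200)
      = 9.885 / 6.43 = 1.5373 = 153.73%

F_rel = 153.7%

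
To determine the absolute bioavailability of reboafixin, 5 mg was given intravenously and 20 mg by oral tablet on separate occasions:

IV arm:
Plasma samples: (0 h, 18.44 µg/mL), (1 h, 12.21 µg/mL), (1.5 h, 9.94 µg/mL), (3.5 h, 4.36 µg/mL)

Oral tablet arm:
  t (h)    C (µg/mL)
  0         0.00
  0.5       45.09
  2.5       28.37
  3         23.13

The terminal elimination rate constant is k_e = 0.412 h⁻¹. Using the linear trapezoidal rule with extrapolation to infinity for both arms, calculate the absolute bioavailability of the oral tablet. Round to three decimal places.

F = 0.840

Trapezoidal AUC_0→3.5 (IV):
  [0→1]: (18.44+12.21)/2 × 1 = 15.325
  [1→1.5]: (12.21+9.94)/2 × 0.5 = 5.5375
  [1.5→3.5]: (9.94+4.36)/2 × 2 = 14.3
  Sum = 35.1625 µg/mL·h
IV tail: 4.36/0.412 = 10.583; AUC_iv,0→∞ = 35.1625 + 10.583 = 45.7455 µg/mL·h
Trapezoidal AUC_0→3 (oral tablet):
  [0→0.5]: (0.00+45.09)/2 × 0.5 = 11.2725
  [0.5→2.5]: (45.09+28.37)/2 × 2 = 73.46
  [2.5→3]: (28.37+23.13)/2 × 0.5 = 12.875
  Sum = 97.6075 µg/mL·h
oral tablet tail: 23.13/0.412 = 56.141; AUC_ev,0→∞ = 97.6075 + 56.141 = 153.7485 µg/mL·h
F = (AUC_ev/D_ev)/(AUC_iv/D_iv) = (153.7485/20)/(45.7455/5) = 7.687425/9.1491 = 0.8402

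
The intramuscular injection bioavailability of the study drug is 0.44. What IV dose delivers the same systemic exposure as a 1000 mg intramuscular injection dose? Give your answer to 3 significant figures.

Systemic exposure from an extravascular dose = F × D_ev, so the equivalent IV dose is F × D_ev.
D_iv = F × D_ev = 0.44 × 1000 = 440 mg

D_iv = 440 mg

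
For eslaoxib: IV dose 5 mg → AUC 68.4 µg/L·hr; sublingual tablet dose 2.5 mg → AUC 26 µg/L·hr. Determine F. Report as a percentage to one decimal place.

F = (AUC_ev / D_ev) / (AUC_iv / D_iv)
  = (26/2.5) / (68.4/5)
  = 10.4 / 13.68 = 0.7602
  = 76.02%

F = 76.0%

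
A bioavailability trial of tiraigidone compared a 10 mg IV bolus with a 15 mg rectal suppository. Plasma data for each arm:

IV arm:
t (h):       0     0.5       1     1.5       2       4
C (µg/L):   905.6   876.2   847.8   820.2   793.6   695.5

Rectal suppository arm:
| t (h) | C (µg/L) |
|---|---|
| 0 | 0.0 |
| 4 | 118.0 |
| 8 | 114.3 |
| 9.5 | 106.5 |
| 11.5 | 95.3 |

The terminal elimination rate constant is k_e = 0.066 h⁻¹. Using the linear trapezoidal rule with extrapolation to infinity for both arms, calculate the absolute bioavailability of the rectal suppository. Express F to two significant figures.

Trapezoidal AUC_0→4 (IV):
  [0→0.5]: (905.6+876.2)/2 × 0.5 = 445.45
  [0.5→1]: (876.2+847.8)/2 × 0.5 = 431.0
  [1→1.5]: (847.8+820.2)/2 × 0.5 = 417.0
  [1.5→2]: (820.2+793.6)/2 × 0.5 = 403.45
  [2→4]: (793.6+695.5)/2 × 2 = 1489.1
  Sum = 3186.0 µg/L·h
IV tail: 695.5/0.066 = 10537.879; AUC_iv,0→∞ = 3186.0 + 10537.879 = 13723.879 µg/L·h
Trapezoidal AUC_0→11.5 (rectal suppository):
  [0→4]: (0.0+118.0)/2 × 4 = 236.0
  [4→8]: (118.0+114.3)/2 × 4 = 464.6
  [8→9.5]: (114.3+106.5)/2 × 1.5 = 165.6
  [9.5→11.5]: (106.5+95.3)/2 × 2 = 201.8
  Sum = 1068.0 µg/L·h
rectal suppository tail: 95.3/0.066 = 1443.939; AUC_ev,0→∞ = 1068.0 + 1443.939 = 2511.939 µg/L·h
F = (AUC_ev/D_ev)/(AUC_iv/D_iv) = (2511.939/15)/(13723.879/10) = 167.4626/1372.3879 = 0.1220

F = 0.12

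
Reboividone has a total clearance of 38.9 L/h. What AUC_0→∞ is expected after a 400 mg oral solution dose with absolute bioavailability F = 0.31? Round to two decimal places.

AUC_0→∞ = F × Dose / CL
        = 0.31 × 400 / 38.9 = 3.18766 mg/L·h

AUC = 3.19 mg/L·h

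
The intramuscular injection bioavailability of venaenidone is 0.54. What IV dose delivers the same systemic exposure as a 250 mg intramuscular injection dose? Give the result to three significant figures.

Systemic exposure from an extravascular dose = F × D_ev, so the equivalent IV dose is F × D_ev.
D_iv = F × D_ev = 0.54 × 250 = 135 mg

D_iv = 135 mg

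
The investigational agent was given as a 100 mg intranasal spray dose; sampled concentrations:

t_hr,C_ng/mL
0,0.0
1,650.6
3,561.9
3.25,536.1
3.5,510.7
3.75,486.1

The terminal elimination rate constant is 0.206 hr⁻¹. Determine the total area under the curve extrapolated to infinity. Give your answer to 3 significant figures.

AUC = 4290 ng/mL·hr

Trapezoidal AUC_0→3.75:
  [0→1]: (0.0+650.6)/2 × 1 = 325.3
  [1→3]: (650.6+561.9)/2 × 2 = 1212.5
  [3→3.25]: (561.9+536.1)/2 × 0.25 = 137.25
  [3.25→3.5]: (536.1+510.7)/2 × 0.25 = 130.85
  [3.5→3.75]: (510.7+486.1)/2 × 0.25 = 124.6
  Sum = 1930.5 ng/mL·hr
Extrapolated tail: C_last / k_e = 486.1 / 0.206 = 2359.709
AUC_0→∞ = 1930.5 + 2359.709 = 4290.209 ng/mL·hr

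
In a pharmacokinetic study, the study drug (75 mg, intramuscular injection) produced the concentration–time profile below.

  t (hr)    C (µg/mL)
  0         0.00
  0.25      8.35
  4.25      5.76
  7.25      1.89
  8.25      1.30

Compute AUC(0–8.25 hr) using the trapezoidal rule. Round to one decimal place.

Trapezoidal AUC_0→8.25:
  [0→0.25]: (0.00+8.35)/2 × 0.25 = 1.04375
  [0.25→4.25]: (8.35+5.76)/2 × 4 = 28.22
  [4.25→7.25]: (5.76+1.89)/2 × 3 = 11.475
  [7.25→8.25]: (1.89+1.30)/2 × 1 = 1.595
  Sum = 42.33375 µg/mL·hr

AUC = 42.3 µg/mL·hr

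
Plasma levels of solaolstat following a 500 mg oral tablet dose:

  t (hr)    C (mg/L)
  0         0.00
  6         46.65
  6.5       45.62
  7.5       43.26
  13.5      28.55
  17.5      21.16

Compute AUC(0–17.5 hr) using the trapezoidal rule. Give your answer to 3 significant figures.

AUC = 522 mg/L·hr

Trapezoidal AUC_0→17.5:
  [0→6]: (0.00+46.65)/2 × 6 = 139.95
  [6→6.5]: (46.65+45.62)/2 × 0.5 = 23.0675
  [6.5→7.5]: (45.62+43.26)/2 × 1 = 44.44
  [7.5→13.5]: (43.26+28.55)/2 × 6 = 215.43
  [13.5→17.5]: (28.55+21.16)/2 × 4 = 99.42
  Sum = 522.3075 mg/L·hr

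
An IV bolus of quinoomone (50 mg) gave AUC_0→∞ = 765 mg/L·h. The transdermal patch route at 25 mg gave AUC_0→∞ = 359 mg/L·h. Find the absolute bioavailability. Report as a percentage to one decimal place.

F = (AUC_ev / D_ev) / (AUC_iv / D_iv)
  = (359/25) / (765/50)
  = 14.36 / 15.3 = 0.9386
  = 93.86%

F = 93.9%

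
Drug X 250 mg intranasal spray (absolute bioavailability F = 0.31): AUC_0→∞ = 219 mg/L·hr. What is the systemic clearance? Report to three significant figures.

CL = F × Dose / AUC_0→∞
   = 0.31 × 250 / 219 = 0.353881 L/hr

CL = 0.354 L/hr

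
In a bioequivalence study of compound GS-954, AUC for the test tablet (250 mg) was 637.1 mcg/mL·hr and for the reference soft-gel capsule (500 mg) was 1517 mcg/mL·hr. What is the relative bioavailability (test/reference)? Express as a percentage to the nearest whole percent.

F_rel = (AUC_test/D_test) / (AUC_ref/D_ref)
      = (637.1/250) / (1517/500)
      = 2.5484 / 3.034 = 0.8399 = 83.99%

F_rel = 84%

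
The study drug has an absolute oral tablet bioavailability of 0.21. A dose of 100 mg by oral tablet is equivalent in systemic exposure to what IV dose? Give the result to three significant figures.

D_iv = 21.0 mg

Systemic exposure from an extravascular dose = F × D_ev, so the equivalent IV dose is F × D_ev.
D_iv = F × D_ev = 0.21 × 100 = 21 mg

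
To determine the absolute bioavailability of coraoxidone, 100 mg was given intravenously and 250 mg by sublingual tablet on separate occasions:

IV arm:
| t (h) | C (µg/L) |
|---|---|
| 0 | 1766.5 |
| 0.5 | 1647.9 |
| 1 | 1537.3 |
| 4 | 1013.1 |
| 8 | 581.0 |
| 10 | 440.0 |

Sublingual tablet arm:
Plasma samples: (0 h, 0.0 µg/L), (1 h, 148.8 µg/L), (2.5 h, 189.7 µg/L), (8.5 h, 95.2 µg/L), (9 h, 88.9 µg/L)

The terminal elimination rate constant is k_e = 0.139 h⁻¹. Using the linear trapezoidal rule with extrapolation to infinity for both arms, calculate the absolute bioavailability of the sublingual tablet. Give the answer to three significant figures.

F = 0.0582

Trapezoidal AUC_0→10 (IV):
  [0→0.5]: (1766.5+1647.9)/2 × 0.5 = 853.6
  [0.5→1]: (1647.9+1537.3)/2 × 0.5 = 796.3
  [1→4]: (1537.3+1013.1)/2 × 3 = 3825.6
  [4→8]: (1013.1+581.0)/2 × 4 = 3188.2
  [8→10]: (581.0+440.0)/2 × 2 = 1021.0
  Sum = 9684.7 µg/L·h
IV tail: 440.0/0.139 = 3165.468; AUC_iv,0→∞ = 9684.7 + 3165.468 = 12850.168 µg/L·h
Trapezoidal AUC_0→9 (sublingual tablet):
  [0→1]: (0.0+148.8)/2 × 1 = 74.4
  [1→2.5]: (148.8+189.7)/2 × 1.5 = 253.875
  [2.5→8.5]: (189.7+95.2)/2 × 6 = 854.7
  [8.5→9]: (95.2+88.9)/2 × 0.5 = 46.025
  Sum = 1229.0 µg/L·h
sublingual tablet tail: 88.9/0.139 = 639.568; AUC_ev,0→∞ = 1229.0 + 639.568 = 1868.568 µg/L·h
F = (AUC_ev/D_ev)/(AUC_iv/D_iv) = (1868.568/250)/(12850.168/100) = 7.474272/128.50168 = 0.0582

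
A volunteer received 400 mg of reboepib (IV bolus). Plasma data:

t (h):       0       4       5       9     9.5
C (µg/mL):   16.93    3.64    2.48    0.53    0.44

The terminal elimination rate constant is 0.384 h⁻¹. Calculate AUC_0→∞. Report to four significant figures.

AUC = 51.61 µg/mL·h

Trapezoidal AUC_0→9.5:
  [0→4]: (16.93+3.64)/2 × 4 = 41.14
  [4→5]: (3.64+2.48)/2 × 1 = 3.06
  [5→9]: (2.48+0.53)/2 × 4 = 6.02
  [9→9.5]: (0.53+0.44)/2 × 0.5 = 0.2425
  Sum = 50.4625 µg/mL·h
Extrapolated tail: C_last / k_e = 0.44 / 0.384 = 1.146
AUC_0→∞ = 50.4625 + 1.146 = 51.6085 µg/mL·h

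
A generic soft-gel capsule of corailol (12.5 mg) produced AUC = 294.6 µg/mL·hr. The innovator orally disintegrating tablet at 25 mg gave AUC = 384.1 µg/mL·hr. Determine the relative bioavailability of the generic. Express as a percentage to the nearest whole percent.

F_rel = 153%

F_rel = (AUC_test/D_test) / (AUC_ref/D_ref)
      = (294.6/12.5) / (384.1/25)
      = 23.568 / 15.364 = 1.5340 = 153.40%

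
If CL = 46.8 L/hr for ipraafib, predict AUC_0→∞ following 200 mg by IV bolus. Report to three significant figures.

AUC_0→∞ = Dose_iv / CL
        = 200 / 46.8 = 4.2735 mg/L·hr

AUC = 4.27 mg/L·hr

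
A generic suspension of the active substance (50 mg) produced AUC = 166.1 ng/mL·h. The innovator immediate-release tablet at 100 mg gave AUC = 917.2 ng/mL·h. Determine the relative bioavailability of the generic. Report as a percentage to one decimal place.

F_rel = (AUC_test/D_test) / (AUC_ref/D_ref)
      = (166.1/50) / (917.2/100)
      = 3.322 / 9.172 = 0.3622 = 36.22%

F_rel = 36.2%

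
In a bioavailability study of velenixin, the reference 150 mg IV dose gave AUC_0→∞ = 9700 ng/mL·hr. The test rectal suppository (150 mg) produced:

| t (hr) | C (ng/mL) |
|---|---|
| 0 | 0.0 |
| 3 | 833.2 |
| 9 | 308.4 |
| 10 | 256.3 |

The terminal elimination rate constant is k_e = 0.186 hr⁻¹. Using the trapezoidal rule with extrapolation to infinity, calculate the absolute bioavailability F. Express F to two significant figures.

F = 0.65

Trapezoidal AUC_0→10 (rectal suppository):
  [0→3]: (0.0+833.2)/2 × 3 = 1249.8
  [3→9]: (833.2+308.4)/2 × 6 = 3424.8
  [9→10]: (308.4+256.3)/2 × 1 = 282.35
  Sum = 4956.95 ng/mL·hr
Tail: C_last/k_e = 256.3/0.186 = 1377.957
AUC_0→∞ (rectal suppository) = 4956.95 + 1377.957 = 6334.907 ng/mL·hr
F = (AUC_ev/D_ev)/(AUC_iv/D_iv) = (6334.907/150)/(9700/150) = 42.2327/64.6667 = 0.6531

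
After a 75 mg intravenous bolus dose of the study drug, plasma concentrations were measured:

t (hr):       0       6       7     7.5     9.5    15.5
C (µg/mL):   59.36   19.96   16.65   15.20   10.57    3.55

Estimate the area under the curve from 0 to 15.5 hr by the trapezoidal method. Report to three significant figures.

Trapezoidal AUC_0→15.5:
  [0→6]: (59.36+19.96)/2 × 6 = 237.96
  [6→7]: (19.96+16.65)/2 × 1 = 18.305
  [7→7.5]: (16.65+15.20)/2 × 0.5 = 7.9625
  [7.5→9.5]: (15.20+10.57)/2 × 2 = 25.77
  [9.5→15.5]: (10.57+3.55)/2 × 6 = 42.36
  Sum = 332.3575 µg/mL·hr

AUC = 332 µg/mL·hr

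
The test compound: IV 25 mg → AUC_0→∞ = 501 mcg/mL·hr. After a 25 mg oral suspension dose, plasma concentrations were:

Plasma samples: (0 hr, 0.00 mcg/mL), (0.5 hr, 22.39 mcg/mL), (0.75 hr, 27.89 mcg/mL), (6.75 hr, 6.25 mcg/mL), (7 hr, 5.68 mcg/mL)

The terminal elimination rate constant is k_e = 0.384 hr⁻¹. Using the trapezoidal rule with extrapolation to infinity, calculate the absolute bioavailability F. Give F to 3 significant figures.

Trapezoidal AUC_0→7 (oral suspension):
  [0→0.5]: (0.00+22.39)/2 × 0.5 = 5.5975
  [0.5→0.75]: (22.39+27.89)/2 × 0.25 = 6.285
  [0.75→6.75]: (27.89+6.25)/2 × 6 = 102.42
  [6.75→7]: (6.25+5.68)/2 × 0.25 = 1.49125
  Sum = 115.79375 mcg/mL·hr
Tail: C_last/k_e = 5.68/0.384 = 14.792
AUC_0→∞ (oral suspension) = 115.79375 + 14.792 = 130.58575 mcg/mL·hr
F = (AUC_ev/D_ev)/(AUC_iv/D_iv) = (130.58575/25)/(501/25) = 5.22343/20.04 = 0.2607

F = 0.261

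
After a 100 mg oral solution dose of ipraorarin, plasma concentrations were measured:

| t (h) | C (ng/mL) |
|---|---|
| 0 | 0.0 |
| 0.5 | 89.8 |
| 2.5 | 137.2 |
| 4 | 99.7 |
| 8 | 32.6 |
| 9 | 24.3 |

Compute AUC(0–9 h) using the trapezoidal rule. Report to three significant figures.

Trapezoidal AUC_0→9:
  [0→0.5]: (0.0+89.8)/2 × 0.5 = 22.45
  [0.5→2.5]: (89.8+137.2)/2 × 2 = 227.0
  [2.5→4]: (137.2+99.7)/2 × 1.5 = 177.675
  [4→8]: (99.7+32.6)/2 × 4 = 264.6
  [8→9]: (32.6+24.3)/2 × 1 = 28.45
  Sum = 720.175 ng/mL·h

AUC = 720 ng/mL·h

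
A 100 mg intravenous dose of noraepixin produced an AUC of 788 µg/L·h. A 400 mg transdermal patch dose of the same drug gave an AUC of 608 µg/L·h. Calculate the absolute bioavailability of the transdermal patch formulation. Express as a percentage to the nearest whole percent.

F = 19%

F = (AUC_ev / D_ev) / (AUC_iv / D_iv)
  = (608/400) / (788/100)
  = 1.52 / 7.88 = 0.1929
  = 19.29%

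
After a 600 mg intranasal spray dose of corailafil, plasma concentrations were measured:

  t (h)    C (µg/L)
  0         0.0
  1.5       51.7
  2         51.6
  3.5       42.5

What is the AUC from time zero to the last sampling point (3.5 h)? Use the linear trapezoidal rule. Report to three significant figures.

AUC = 135 µg/L·h

Trapezoidal AUC_0→3.5:
  [0→1.5]: (0.0+51.7)/2 × 1.5 = 38.775
  [1.5→2]: (51.7+51.6)/2 × 0.5 = 25.825
  [2→3.5]: (51.6+42.5)/2 × 1.5 = 70.575
  Sum = 135.175 µg/L·h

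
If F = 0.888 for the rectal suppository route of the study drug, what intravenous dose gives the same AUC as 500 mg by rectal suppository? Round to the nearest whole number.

D_iv = 444 mg

Systemic exposure from an extravascular dose = F × D_ev, so the equivalent IV dose is F × D_ev.
D_iv = F × D_ev = 0.888 × 500 = 444 mg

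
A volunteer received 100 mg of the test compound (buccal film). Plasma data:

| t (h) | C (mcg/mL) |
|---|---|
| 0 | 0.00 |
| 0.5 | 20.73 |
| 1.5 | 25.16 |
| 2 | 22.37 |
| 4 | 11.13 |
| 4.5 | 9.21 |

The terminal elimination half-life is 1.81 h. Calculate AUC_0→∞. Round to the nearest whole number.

Trapezoidal AUC_0→4.5:
  [0→0.5]: (0.00+20.73)/2 × 0.5 = 5.1825
  [0.5→1.5]: (20.73+25.16)/2 × 1 = 22.945
  [1.5→2]: (25.16+22.37)/2 × 0.5 = 11.8825
  [2→4]: (22.37+11.13)/2 × 2 = 33.5
  [4→4.5]: (11.13+9.21)/2 × 0.5 = 5.085
  Sum = 78.595 mcg/mL·h
k_e = ln2 / t½ = 0.693147 / 1.81 = 0.3830 h^-1
Extrapolated tail: C_last / k_e = 9.21 / 0.383 = 24.047
AUC_0→∞ = 78.595 + 24.047 = 102.642 mcg/mL·h

AUC = 103 mcg/mL·h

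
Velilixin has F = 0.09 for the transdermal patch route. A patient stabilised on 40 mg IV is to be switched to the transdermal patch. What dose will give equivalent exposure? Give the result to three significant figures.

For equal systemic exposure: F × D_ev = D_iv
D_ev = D_iv / F = 40 / 0.09 = 444.444 mg

D_transdermal = 444 mg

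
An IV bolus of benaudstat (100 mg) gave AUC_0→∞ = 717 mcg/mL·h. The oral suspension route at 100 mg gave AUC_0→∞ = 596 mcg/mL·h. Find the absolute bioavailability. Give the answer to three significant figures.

F = (AUC_ev / D_ev) / (AUC_iv / D_iv)
  = (596/100) / (717/100)
  = 5.96 / 7.17 = 0.8312

F = 0.831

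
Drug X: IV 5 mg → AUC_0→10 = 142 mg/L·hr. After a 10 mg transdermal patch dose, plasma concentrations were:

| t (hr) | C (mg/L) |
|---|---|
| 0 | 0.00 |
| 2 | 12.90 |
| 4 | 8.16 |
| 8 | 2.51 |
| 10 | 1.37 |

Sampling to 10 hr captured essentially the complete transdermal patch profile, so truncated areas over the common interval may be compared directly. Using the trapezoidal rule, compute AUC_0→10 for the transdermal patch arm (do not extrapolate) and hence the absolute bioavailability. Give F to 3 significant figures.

Trapezoidal AUC_0→10 (transdermal patch):
  [0→2]: (0.00+12.90)/2 × 2 = 12.9
  [2→4]: (12.90+8.16)/2 × 2 = 21.06
  [4→8]: (8.16+2.51)/2 × 4 = 21.34
  [8→10]: (2.51+1.37)/2 × 2 = 3.88
  Sum = 59.18 mg/L·hr
F = (AUC_ev/D_ev)/(AUC_iv/D_iv) = (59.18/10)/(142/5) = 5.918/28.4 = 0.2084

F = 0.208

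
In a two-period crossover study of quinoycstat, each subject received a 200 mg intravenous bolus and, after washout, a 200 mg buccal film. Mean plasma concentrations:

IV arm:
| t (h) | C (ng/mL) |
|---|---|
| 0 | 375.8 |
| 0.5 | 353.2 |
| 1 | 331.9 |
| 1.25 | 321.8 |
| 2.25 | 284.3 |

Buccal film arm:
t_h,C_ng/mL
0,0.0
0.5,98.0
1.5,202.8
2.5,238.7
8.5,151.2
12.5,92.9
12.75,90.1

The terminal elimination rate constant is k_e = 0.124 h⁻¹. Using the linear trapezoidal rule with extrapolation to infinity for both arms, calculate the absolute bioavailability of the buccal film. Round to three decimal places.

Trapezoidal AUC_0→2.25 (IV):
  [0→0.5]: (375.8+353.2)/2 × 0.5 = 182.25
  [0.5→1]: (353.2+331.9)/2 × 0.5 = 171.275
  [1→1.25]: (331.9+321.8)/2 × 0.25 = 81.7125
  [1.25→2.25]: (321.8+284.3)/2 × 1 = 303.05
  Sum = 738.2875 ng/mL·h
IV tail: 284.3/0.124 = 2292.742; AUC_iv,0→∞ = 738.2875 + 2292.742 = 3031.0295 ng/mL·h
Trapezoidal AUC_0→12.75 (buccal film):
  [0→0.5]: (0.0+98.0)/2 × 0.5 = 24.5
  [0.5→1.5]: (98.0+202.8)/2 × 1 = 150.4
  [1.5→2.5]: (202.8+238.7)/2 × 1 = 220.75
  [2.5→8.5]: (238.7+151.2)/2 × 6 = 1169.7
  [8.5→12.5]: (151.2+92.9)/2 × 4 = 488.2
  [12.5→12.75]: (92.9+90.1)/2 × 0.25 = 22.875
  Sum = 2076.425 ng/mL·h
buccal film tail: 90.1/0.124 = 726.613; AUC_ev,0→∞ = 2076.425 + 726.613 = 2803.038 ng/mL·h
F = (AUC_ev/D_ev)/(AUC_iv/D_iv) = (2803.038/200)/(3031.0295/200) = 14.01519/15.1551 = 0.9248

F = 0.925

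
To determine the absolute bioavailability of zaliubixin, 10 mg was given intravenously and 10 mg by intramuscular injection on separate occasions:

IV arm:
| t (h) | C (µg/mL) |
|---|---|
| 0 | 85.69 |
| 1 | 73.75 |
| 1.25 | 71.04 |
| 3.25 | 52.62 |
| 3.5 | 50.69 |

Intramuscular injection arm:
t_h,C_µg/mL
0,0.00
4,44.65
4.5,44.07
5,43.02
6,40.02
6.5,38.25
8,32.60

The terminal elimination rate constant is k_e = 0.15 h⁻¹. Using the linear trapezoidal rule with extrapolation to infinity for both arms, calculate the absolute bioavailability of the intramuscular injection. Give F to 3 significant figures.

F = 0.812

Trapezoidal AUC_0→3.5 (IV):
  [0→1]: (85.69+73.75)/2 × 1 = 79.72
  [1→1.25]: (73.75+71.04)/2 × 0.25 = 18.09875
  [1.25→3.25]: (71.04+52.62)/2 × 2 = 123.66
  [3.25→3.5]: (52.62+50.69)/2 × 0.25 = 12.91375
  Sum = 234.3925 µg/mL·h
IV tail: 50.69/0.15 = 337.933; AUC_iv,0→∞ = 234.3925 + 337.933 = 572.3255 µg/mL·h
Trapezoidal AUC_0→8 (intramuscular injection):
  [0→4]: (0.00+44.65)/2 × 4 = 89.3
  [4→4.5]: (44.65+44.07)/2 × 0.5 = 22.18
  [4.5→5]: (44.07+43.02)/2 × 0.5 = 21.7725
  [5→6]: (43.02+40.02)/2 × 1 = 41.52
  [6→6.5]: (40.02+38.25)/2 × 0.5 = 19.5675
  [6.5→8]: (38.25+32.60)/2 × 1.5 = 53.1375
  Sum = 247.4775 µg/mL·h
intramuscular injection tail: 32.60/0.15 = 217.333; AUC_ev,0→∞ = 247.4775 + 217.333 = 464.8105 µg/mL·h
F = (AUC_ev/D_ev)/(AUC_iv/D_iv) = (464.8105/10)/(572.3255/10) = 46.48105/57.23255 = 0.8121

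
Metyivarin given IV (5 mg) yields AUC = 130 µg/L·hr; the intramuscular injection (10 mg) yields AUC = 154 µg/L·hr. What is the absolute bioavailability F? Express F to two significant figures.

F = (AUC_ev / D_ev) / (AUC_iv / D_iv)
  = (154/10) / (130/5)
  = 15.4 / 26 = 0.5923

F = 0.59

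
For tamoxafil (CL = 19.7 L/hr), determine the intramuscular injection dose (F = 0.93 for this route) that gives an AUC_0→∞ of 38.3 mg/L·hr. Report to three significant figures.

Dose = 811 mg

Dose = CL × AUC_0→∞ / F
     = 19.7 × 38.3 / 0.93 = 811.301 mg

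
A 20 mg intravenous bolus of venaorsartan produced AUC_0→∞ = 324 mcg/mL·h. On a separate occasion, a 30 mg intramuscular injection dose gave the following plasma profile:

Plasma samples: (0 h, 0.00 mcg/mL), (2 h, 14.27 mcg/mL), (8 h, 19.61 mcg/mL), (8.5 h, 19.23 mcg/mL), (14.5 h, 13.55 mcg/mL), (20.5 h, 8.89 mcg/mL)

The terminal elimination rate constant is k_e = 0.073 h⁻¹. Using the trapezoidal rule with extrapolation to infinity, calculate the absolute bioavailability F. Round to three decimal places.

F = 0.850

Trapezoidal AUC_0→20.5 (intramuscular injection):
  [0→2]: (0.00+14.27)/2 × 2 = 14.27
  [2→8]: (14.27+19.61)/2 × 6 = 101.64
  [8→8.5]: (19.61+19.23)/2 × 0.5 = 9.71
  [8.5→14.5]: (19.23+13.55)/2 × 6 = 98.34
  [14.5→20.5]: (13.55+8.89)/2 × 6 = 67.32
  Sum = 291.28 mcg/mL·h
Tail: C_last/k_e = 8.89/0.073 = 121.781
AUC_0→∞ (intramuscular injection) = 291.28 + 121.781 = 413.061 mcg/mL·h
F = (AUC_ev/D_ev)/(AUC_iv/D_iv) = (413.061/30)/(324/20) = 13.7687/16.2 = 0.8499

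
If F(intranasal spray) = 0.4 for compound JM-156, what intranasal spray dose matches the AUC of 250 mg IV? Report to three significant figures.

For equal systemic exposure: F × D_ev = D_iv
D_ev = D_iv / F = 250 / 0.4 = 625 mg

D_intranasal = 625 mg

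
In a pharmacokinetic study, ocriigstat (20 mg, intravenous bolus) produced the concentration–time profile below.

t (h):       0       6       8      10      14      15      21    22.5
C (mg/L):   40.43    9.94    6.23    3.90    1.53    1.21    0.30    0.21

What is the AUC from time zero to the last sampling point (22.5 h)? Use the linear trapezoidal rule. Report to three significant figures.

AUC = 195 mg/L·h

Trapezoidal AUC_0→22.5:
  [0→6]: (40.43+9.94)/2 × 6 = 151.11
  [6→8]: (9.94+6.23)/2 × 2 = 16.17
  [8→10]: (6.23+3.90)/2 × 2 = 10.13
  [10→14]: (3.90+1.53)/2 × 4 = 10.86
  [14→15]: (1.53+1.21)/2 × 1 = 1.37
  [15→21]: (1.21+0.30)/2 × 6 = 4.53
  [21→22.5]: (0.30+0.21)/2 × 1.5 = 0.3825
  Sum = 194.5525 mg/L·h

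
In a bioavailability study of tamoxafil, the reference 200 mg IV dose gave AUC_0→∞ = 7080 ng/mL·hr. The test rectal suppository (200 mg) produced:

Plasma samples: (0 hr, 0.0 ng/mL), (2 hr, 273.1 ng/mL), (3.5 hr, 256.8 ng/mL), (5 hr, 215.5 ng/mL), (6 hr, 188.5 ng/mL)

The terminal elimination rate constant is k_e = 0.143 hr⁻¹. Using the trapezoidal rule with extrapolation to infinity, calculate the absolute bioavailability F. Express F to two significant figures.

Trapezoidal AUC_0→6 (rectal suppository):
  [0→2]: (0.0+273.1)/2 × 2 = 273.1
  [2→3.5]: (273.1+256.8)/2 × 1.5 = 397.425
  [3.5→5]: (256.8+215.5)/2 × 1.5 = 354.225
  [5→6]: (215.5+188.5)/2 × 1 = 202.0
  Sum = 1226.75 ng/mL·hr
Tail: C_last/k_e = 188.5/0.143 = 1318.182
AUC_0→∞ (rectal suppository) = 1226.75 + 1318.182 = 2544.932 ng/mL·hr
F = (AUC_ev/D_ev)/(AUC_iv/D_iv) = (2544.932/200)/(7080/200) = 12.72466/35.4 = 0.3595

F = 0.36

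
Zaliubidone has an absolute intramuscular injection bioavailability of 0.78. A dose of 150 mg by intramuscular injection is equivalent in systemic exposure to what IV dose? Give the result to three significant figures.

D_iv = 117 mg

Systemic exposure from an extravascular dose = F × D_ev, so the equivalent IV dose is F × D_ev.
D_iv = F × D_ev = 0.78 × 150 = 117 mg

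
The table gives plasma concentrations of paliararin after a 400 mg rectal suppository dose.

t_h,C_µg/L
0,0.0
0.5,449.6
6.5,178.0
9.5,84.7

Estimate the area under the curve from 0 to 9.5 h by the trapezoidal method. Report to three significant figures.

Trapezoidal AUC_0→9.5:
  [0→0.5]: (0.0+449.6)/2 × 0.5 = 112.4
  [0.5→6.5]: (449.6+178.0)/2 × 6 = 1882.8
  [6.5→9.5]: (178.0+84.7)/2 × 3 = 394.05
  Sum = 2389.25 µg/L·h

AUC = 2390 µg/L·h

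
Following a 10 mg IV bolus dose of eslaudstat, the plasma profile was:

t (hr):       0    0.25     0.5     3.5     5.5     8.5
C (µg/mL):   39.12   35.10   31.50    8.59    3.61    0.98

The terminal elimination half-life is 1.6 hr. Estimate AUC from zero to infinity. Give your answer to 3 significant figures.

Trapezoidal AUC_0→8.5:
  [0→0.25]: (39.12+35.10)/2 × 0.25 = 9.2775
  [0.25→0.5]: (35.10+31.50)/2 × 0.25 = 8.325
  [0.5→3.5]: (31.50+8.59)/2 × 3 = 60.135
  [3.5→5.5]: (8.59+3.61)/2 × 2 = 12.2
  [5.5→8.5]: (3.61+0.98)/2 × 3 = 6.885
  Sum = 96.8225 µg/mL·hr
k_e = ln2 / t½ = 0.693147 / 1.6 = 0.4332 hr^-1
Extrapolated tail: C_last / k_e = 0.98 / 0.4332 = 2.262
AUC_0→∞ = 96.8225 + 2.262 = 99.0845 µg/mL·hr

AUC = 99.1 µg/mL·hr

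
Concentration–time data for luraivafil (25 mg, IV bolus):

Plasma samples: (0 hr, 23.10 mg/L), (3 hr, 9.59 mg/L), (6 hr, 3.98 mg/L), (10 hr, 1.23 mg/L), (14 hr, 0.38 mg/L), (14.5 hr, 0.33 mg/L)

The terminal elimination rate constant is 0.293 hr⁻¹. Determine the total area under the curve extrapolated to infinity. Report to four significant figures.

Trapezoidal AUC_0→14.5:
  [0→3]: (23.10+9.59)/2 × 3 = 49.035
  [3→6]: (9.59+3.98)/2 × 3 = 20.355
  [6→10]: (3.98+1.23)/2 × 4 = 10.42
  [10→14]: (1.23+0.38)/2 × 4 = 3.22
  [14→14.5]: (0.38+0.33)/2 × 0.5 = 0.1775
  Sum = 83.2075 mg/L·hr
Extrapolated tail: C_last / k_e = 0.33 / 0.293 = 1.126
AUC_0→∞ = 83.2075 + 1.126 = 84.3335 mg/L·hr

AUC = 84.33 mg/L·hr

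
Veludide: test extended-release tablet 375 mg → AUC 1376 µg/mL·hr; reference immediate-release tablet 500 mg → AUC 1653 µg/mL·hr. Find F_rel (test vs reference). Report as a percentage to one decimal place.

F_rel = (AUC_test/D_test) / (AUC_ref/D_ref)
      = (1376/375) / (1653/500)
      = 3.66933 / 3.306 = 1.1099 = 110.99%

F_rel = 111.0%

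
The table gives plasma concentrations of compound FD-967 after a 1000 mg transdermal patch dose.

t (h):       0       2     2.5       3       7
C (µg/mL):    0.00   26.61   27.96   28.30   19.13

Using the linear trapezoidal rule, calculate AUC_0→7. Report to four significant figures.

AUC = 149.2 µg/mL·h

Trapezoidal AUC_0→7:
  [0→2]: (0.00+26.61)/2 × 2 = 26.61
  [2→2.5]: (26.61+27.96)/2 × 0.5 = 13.6425
  [2.5→3]: (27.96+28.30)/2 × 0.5 = 14.065
  [3→7]: (28.30+19.13)/2 × 4 = 94.86
  Sum = 149.1775 µg/mL·h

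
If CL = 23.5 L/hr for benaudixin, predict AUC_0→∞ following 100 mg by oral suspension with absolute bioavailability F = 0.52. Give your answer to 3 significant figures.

AUC = 2.21 mg/L·hr

AUC_0→∞ = F × Dose / CL
        = 0.52 × 100 / 23.5 = 2.21277 mg/L·hr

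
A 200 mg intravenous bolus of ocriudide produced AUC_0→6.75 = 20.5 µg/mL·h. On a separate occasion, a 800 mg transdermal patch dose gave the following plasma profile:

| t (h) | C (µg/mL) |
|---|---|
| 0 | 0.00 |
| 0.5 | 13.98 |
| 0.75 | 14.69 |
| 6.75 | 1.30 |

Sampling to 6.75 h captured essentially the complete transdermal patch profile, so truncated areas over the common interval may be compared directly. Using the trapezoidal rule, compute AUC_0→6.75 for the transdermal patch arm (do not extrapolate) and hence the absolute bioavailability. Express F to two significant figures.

F = 0.67

Trapezoidal AUC_0→6.75 (transdermal patch):
  [0→0.5]: (0.00+13.98)/2 × 0.5 = 3.495
  [0.5→0.75]: (13.98+14.69)/2 × 0.25 = 3.58375
  [0.75→6.75]: (14.69+1.30)/2 × 6 = 47.97
  Sum = 55.04875 µg/mL·h
F = (AUC_ev/D_ev)/(AUC_iv/D_iv) = (55.04875/800)/(20.5/200) = 0.0688109/0.1025 = 0.6713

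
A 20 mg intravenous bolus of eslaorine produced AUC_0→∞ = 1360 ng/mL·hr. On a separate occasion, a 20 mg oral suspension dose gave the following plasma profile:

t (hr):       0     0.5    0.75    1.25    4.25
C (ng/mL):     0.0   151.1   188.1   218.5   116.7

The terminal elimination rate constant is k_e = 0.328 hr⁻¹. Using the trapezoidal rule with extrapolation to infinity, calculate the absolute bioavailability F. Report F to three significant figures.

Trapezoidal AUC_0→4.25 (oral suspension):
  [0→0.5]: (0.0+151.1)/2 × 0.5 = 37.775
  [0.5→0.75]: (151.1+188.1)/2 × 0.25 = 42.4
  [0.75→1.25]: (188.1+218.5)/2 × 0.5 = 101.65
  [1.25→4.25]: (218.5+116.7)/2 × 3 = 502.8
  Sum = 684.625 ng/mL·hr
Tail: C_last/k_e = 116.7/0.328 = 355.793
AUC_0→∞ (oral suspension) = 684.625 + 355.793 = 1040.418 ng/mL·hr
F = (AUC_ev/D_ev)/(AUC_iv/D_iv) = (1040.418/20)/(1360/20) = 52.0209/68 = 0.7650

F = 0.765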